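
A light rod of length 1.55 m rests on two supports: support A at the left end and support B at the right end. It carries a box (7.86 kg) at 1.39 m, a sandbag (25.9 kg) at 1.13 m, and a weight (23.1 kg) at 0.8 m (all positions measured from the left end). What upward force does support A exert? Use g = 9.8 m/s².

Choose support B as the axis so its reaction then has zero moment arm.
Box: 7.86 × 9.8 = 77.03 N down at 1.39 m → arm 0.16 m, τ = 77.03 × 0.16 = 12.32 N·m counterclockwise.
Sandbag: 25.9 × 9.8 = 253.8 N down at 1.13 m → arm 0.42 m, τ = 253.8 × 0.42 = 106.6 N·m counterclockwise.
Weight: 23.1 × 9.8 = 226.4 N down at 0.8 m → arm 0.75 m, τ = 226.4 × 0.75 = 169.8 N·m counterclockwise.
Net load moment about support B = 288.7 N·m counterclockwise.
Reaction R at support A is upward at 0 m, arm 1.55 m → moment R × 1.55 clockwise.
Setting net torque to zero: R × 1.55 = 288.7 → R = 186 N.

R_A ≈ 186 N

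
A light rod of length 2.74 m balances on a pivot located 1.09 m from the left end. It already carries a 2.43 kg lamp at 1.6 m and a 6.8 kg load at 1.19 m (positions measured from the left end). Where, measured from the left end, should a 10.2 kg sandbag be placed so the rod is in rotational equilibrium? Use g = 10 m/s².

x ≈ 0.902 m from the left end

Choose the pivot (at 1.09 m from the left end) as the axis so the support reaction has zero arm there.
Lamp: 2.43 × 10 = 24.3 N down at 1.6 m → arm 0.51 m, τ = 24.3 × 0.51 = 12.39 N·m clockwise.
Load: 6.8 × 10 = 68 N down at 1.19 m → arm 0.1 m, τ = 68 × 0.1 = 6.8 N·m clockwise.
Net moment of existing loads = 19.19 N·m clockwise.
The sandbag weighs 10.2 × 10 = 102 N and must supply an equal counterclockwise moment, so its lever arm about the pivot is 19.19 / 102 = 0.188 m.
That puts it at 1.09 − 0.188 = 0.902 m from the left end.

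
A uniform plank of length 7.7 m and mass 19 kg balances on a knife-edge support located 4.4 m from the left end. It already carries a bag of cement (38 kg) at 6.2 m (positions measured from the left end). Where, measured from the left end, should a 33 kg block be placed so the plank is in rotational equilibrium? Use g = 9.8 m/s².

Choose the knife-edge support (at 4.4 m from the left end) as the axis so the support reaction has zero arm there.
Beam weight: 19 × 9.8 = 186.2 N down at 3.85 m → arm 0.55 m, τ = 186.2 × 0.55 = 102.4 N·m counterclockwise.
Bag of cement: 38 × 9.8 = 372.4 N down at 6.2 m → arm 1.8 m, τ = 372.4 × 1.8 = 670.3 N·m clockwise.
Net moment of existing loads = 567.9 N·m clockwise.
The block weighs 33 × 9.8 = 323.4 N and must supply an equal counterclockwise moment, so its lever arm about the knife-edge support is 567.9 / 323.4 = 1.76 m.
That puts it at 4.4 − 1.76 = 2.64 m from the left end.

x ≈ 2.64 m from the left end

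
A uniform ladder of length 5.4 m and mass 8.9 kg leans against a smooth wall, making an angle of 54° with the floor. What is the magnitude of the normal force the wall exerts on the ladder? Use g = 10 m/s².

N_wall ≈ 32.3 N

Sum moments about the foot of the ladder (the floor normal and friction both act there and drop out).
Ladder weight 8.9×10 = 89 N acts at 2.7 m along the ladder; its horizontal arm is 2.7·cos54° = 1.587 m → τ = 141.2 N·m clockwise.
Wall normal N acts horizontally at the top; its moment arm is the height L sinθ = 5.4·sin54° = 4.369 m, counterclockwise.
Balancing moments: N × 4.369 = 141.2, giving N = 32.3 N.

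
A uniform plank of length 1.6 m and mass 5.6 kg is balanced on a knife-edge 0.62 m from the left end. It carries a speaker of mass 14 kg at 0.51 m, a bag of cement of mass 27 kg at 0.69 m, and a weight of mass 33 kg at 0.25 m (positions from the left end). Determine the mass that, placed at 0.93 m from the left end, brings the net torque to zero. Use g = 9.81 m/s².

m ≈ 35 kg

Choose the knife-edge (at 0.62 m from the left end) as the axis so the support reaction has zero arm there.
Beam weight: 5.6 × 9.81 = 54.94 N down at 0.8 m → arm 0.18 m, τ = 54.94 × 0.18 = 9.889 N·m clockwise.
Speaker: 14 × 9.81 = 137.3 N down at 0.51 m → arm 0.11 m, τ = 137.3 × 0.11 = 15.1 N·m counterclockwise.
Bag of cement: 27 × 9.81 = 264.9 N down at 0.69 m → arm 0.07 m, τ = 264.9 × 0.07 = 18.54 N·m clockwise.
Weight: 33 × 9.81 = 323.7 N down at 0.25 m → arm 0.37 m, τ = 323.7 × 0.37 = 119.8 N·m counterclockwise.
Net moment of known loads = 106.5 N·m counterclockwise.
An unknown mass m at 0.93 m has arm 0.31 m; its moment is m·g·0.31 clockwise.
Στ = 0 ⇒ m × 9.81 × 0.31 = 106.5 ⇒ m = 106.5 / (9.81 × 0.31) = 35 kg.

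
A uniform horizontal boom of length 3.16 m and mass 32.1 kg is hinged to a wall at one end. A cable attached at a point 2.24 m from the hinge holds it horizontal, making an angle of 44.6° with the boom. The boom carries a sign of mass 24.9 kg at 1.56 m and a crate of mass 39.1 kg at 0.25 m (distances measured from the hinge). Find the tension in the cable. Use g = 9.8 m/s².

T ≈ 619 N

Choose the hinge as the axis so the unknown hinge reaction has zero arm there.
Beam weight: 32.1 × 9.8 = 314.6 N down at 1.58 m → arm 1.58 m, τ = 314.6 × 1.58 = 497.1 N·m clockwise.
Sign: 24.9 × 9.8 = 244 N down at 1.56 m → arm 1.56 m, τ = 244 × 1.56 = 380.6 N·m clockwise.
Crate: 39.1 × 9.8 = 383.2 N down at 0.25 m → arm 0.25 m, τ = 383.2 × 0.25 = 95.8 N·m clockwise.
Total clockwise load moment = 973.5 N·m.
The cable tension T acts at 2.24 m; only its component perpendicular to the boom, T sinθ, produces torque. sin 44.6° = 0.7022.
Στ = 0 ⇒ T × 2.24 × 0.7022 = 973.5 ⇒ T = 973.5 / 1.573 = 619 N.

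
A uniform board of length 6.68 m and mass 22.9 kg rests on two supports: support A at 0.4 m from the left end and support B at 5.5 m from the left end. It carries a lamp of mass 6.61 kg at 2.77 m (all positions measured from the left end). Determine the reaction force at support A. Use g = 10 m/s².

About support B:
Beam weight: 22.9 × 10 = 229 N down at 3.34 m → arm 2.16 m, τ = 229 × 2.16 = 494.6 N·m counterclockwise.
Lamp: 6.61 × 10 = 66.1 N down at 2.77 m → arm 2.73 m, τ = 66.1 × 2.73 = 180.5 N·m counterclockwise.
Net load moment about support B = 675.1 N·m counterclockwise.
Reaction R at support A is upward at 0.4 m, arm 5.1 m → moment R × 5.1 clockwise.
Setting net torque to zero: R × 5.1 = 675.1 → R = 132 N.

R_A ≈ 132 N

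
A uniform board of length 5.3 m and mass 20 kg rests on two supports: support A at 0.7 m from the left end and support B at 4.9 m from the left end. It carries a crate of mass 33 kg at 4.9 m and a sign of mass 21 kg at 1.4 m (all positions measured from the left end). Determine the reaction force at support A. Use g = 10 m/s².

R_A ≈ 282 N

Taking torques about support B:
Beam weight: 20 × 10 = 200 N down at 2.65 m → arm 2.25 m, τ = 200 × 2.25 = 450 N·m counterclockwise.
Crate: acts at the support B, moment arm 0 → no torque.
Sign: 21 × 10 = 210 N down at 1.4 m → arm 3.5 m, τ = 210 × 3.5 = 735 N·m counterclockwise.
Net load moment about support B = 1185 N·m counterclockwise.
Reaction R at support A is upward at 0.7 m, arm 4.2 m → moment R × 4.2 clockwise.
For rotational equilibrium, R × 4.2 = 1185, so R = 282 N.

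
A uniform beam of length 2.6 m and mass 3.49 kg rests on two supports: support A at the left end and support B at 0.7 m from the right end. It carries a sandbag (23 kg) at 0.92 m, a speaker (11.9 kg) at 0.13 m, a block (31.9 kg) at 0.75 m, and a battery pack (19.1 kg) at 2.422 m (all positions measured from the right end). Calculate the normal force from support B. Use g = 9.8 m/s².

Choose support A as the axis so its reaction then has zero moment arm.
Beam weight: 3.49 × 9.8 = 34.2 N down at 1.3 m → arm 1.3 m, τ = 34.2 × 1.3 = 44.46 N·m clockwise.
Sandbag: 23 × 9.8 = 225.4 N down at 0.92 m → arm 1.68 m, τ = 225.4 × 1.68 = 378.7 N·m clockwise.
Speaker: 11.9 × 9.8 = 116.6 N down at 0.13 m → arm 2.47 m, τ = 116.6 × 2.47 = 288 N·m clockwise.
Block: 31.9 × 9.8 = 312.6 N down at 0.75 m → arm 1.85 m, τ = 312.6 × 1.85 = 578.3 N·m clockwise.
Battery pack: 19.1 × 9.8 = 187.2 N down at 2.422 m → arm 0.178 m, τ = 187.2 × 0.178 = 33.32 N·m clockwise.
Net load moment about support A = 1323 N·m clockwise.
Reaction R at support B is upward at 0.7 m, arm 1.9 m → moment R × 1.9 counterclockwise.
Στ = 0 ⇒ R × 1.9 = 1323 ⇒ R = 696 N.

R_B ≈ 696 N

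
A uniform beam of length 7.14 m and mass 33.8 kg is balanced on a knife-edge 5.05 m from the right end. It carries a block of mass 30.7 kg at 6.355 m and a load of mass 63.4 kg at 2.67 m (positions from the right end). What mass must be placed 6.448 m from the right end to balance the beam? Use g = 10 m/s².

Taking torques about the knife-edge (at 5.05 m from the right end):
Beam weight: 33.8 × 10 = 338 N down at 3.57 m → arm 1.48 m, τ = 338 × 1.48 = 500.2 N·m clockwise.
Block: 30.7 × 10 = 307 N down at 6.355 m → arm 1.305 m, τ = 307 × 1.305 = 400.6 N·m counterclockwise.
Load: 63.4 × 10 = 634 N down at 2.67 m → arm 2.38 m, τ = 634 × 2.38 = 1509 N·m clockwise.
Net moment of known loads = 1609 N·m clockwise.
An unknown mass m at 6.448 m has arm 1.398 m; its moment is m·g·1.398 counterclockwise.
For rotational equilibrium, m × 10 × 1.398 = 1609, so m = 1609 / (10 × 1.398) = 115 kg.

m ≈ 115 kg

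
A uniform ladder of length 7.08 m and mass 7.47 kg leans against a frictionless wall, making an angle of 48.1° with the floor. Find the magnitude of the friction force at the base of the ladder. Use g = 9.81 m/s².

Choose the foot of the ladder as the axis so the floor normal and friction both act there and drop out.
Ladder weight 7.47×9.81 = 73.28 N acts at 3.54 m along the ladder; its horizontal arm is 3.54·cos48.1° = 2.364 m → τ = 173.2 N·m clockwise.
Wall normal N acts horizontally at the top; its moment arm is the height L sinθ = 7.08·sin48.1° = 5.27 m, counterclockwise.
Setting net torque to zero: N × 5.27 = 173.2 → N = 32.9 N.
ΣFx = 0: friction at the foot balances the wall's push, so f = N_wall = 32.9 N.

f ≈ 32.9 N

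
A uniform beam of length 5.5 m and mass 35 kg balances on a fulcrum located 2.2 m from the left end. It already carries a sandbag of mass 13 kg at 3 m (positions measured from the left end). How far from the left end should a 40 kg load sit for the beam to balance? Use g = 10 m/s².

x ≈ 1.46 m from the left end

About the fulcrum (at 2.2 m from the left end):
Beam weight: 35 × 10 = 350 N down at 2.75 m → arm 0.55 m, τ = 350 × 0.55 = 192.5 N·m clockwise.
Sandbag: 13 × 10 = 130 N down at 3 m → arm 0.8 m, τ = 130 × 0.8 = 104 N·m clockwise.
Net moment of existing loads = 296.5 N·m clockwise.
The load weighs 40 × 10 = 400 N and must supply an equal counterclockwise moment, so its lever arm about the fulcrum is 296.5 / 400 = 0.741 m.
That puts it at 2.2 − 0.741 = 1.46 m from the left end.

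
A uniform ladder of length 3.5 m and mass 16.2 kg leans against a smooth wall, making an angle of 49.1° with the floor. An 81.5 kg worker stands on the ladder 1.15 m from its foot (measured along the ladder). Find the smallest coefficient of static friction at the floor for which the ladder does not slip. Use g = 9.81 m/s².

Take moments about the foot of the ladder.
Ladder weight 16.2×9.81 = 158.9 N acts at 1.75 m along the ladder; its horizontal arm is 1.75·cos49.1° = 1.146 m → τ = 182.1 N·m clockwise.
Worker: 81.5×9.81 = 799.5 N at 1.15 m → arm 0.753 m → τ = 602 N·m clockwise.
Wall normal N acts horizontally at the top; its moment arm is the height L sinθ = 3.5·sin49.1° = 2.645 m, counterclockwise.
Στ = 0 ⇒ N × 2.645 = 784.1 ⇒ N = 296.4 N.
ΣFx = 0 ⇒ f = N_wall = 296.4 N. ΣFy = 0 ⇒ N_floor = 958.4 N.
μ_min = f / N_floor = 296.4 / 958.4 = 0.309.

μ_min ≈ 0.309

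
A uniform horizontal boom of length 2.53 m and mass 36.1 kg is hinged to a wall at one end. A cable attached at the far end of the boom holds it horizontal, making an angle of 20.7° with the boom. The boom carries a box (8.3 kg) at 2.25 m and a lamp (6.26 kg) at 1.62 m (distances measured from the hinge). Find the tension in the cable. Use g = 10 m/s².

T ≈ 833 N

Taking torques about the hinge:
Beam weight: 36.1 × 10 = 361 N down at 1.265 m → arm 1.265 m, τ = 361 × 1.265 = 456.7 N·m clockwise.
Box: 8.3 × 10 = 83 N down at 2.25 m → arm 2.25 m, τ = 83 × 2.25 = 186.8 N·m clockwise.
Lamp: 6.26 × 10 = 62.6 N down at 1.62 m → arm 1.62 m, τ = 62.6 × 1.62 = 101.4 N·m clockwise.
Total clockwise load moment = 744.9 N·m.
The cable tension T acts at 2.53 m; only its component perpendicular to the boom, T sinθ, produces torque. sin 20.7° = 0.3535.
Στ = 0 ⇒ T × 2.53 × 0.3535 = 744.9 ⇒ T = 744.9 / 0.8944 = 833 N.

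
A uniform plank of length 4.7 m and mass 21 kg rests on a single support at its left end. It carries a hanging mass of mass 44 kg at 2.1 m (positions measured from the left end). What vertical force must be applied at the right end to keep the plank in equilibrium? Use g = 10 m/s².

Choose the left end as the axis so the unknown pivot reaction has zero arm there.
Beam weight: 21 × 10 = 210 N down at 2.35 m → arm 2.35 m, τ = 210 × 2.35 = 493.5 N·m clockwise.
Hanging mass: 44 × 10 = 440 N down at 2.1 m → arm 2.1 m, τ = 440 × 2.1 = 924 N·m clockwise.
Net moment of the loads = 1418 N·m clockwise.
The upward force F acts at the right end, arm 4.7 m, giving F × 4.7 counterclockwise.
Setting net torque to zero: F × 4.7 = 1418 → F = 1418 / 4.7 = 302 N.

F ≈ 302 N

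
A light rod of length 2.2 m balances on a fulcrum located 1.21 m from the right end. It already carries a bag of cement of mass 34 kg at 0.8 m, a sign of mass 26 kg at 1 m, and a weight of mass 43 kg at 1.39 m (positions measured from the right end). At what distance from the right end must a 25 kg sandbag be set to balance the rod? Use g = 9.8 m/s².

Sum moments about the fulcrum (at 1.21 m from the right end) (the support reaction has zero arm there).
Bag of cement: 34 × 9.8 = 333.2 N down at 0.8 m → arm 0.41 m, τ = 333.2 × 0.41 = 136.6 N·m clockwise.
Sign: 26 × 9.8 = 254.8 N down at 1 m → arm 0.21 m, τ = 254.8 × 0.21 = 53.51 N·m clockwise.
Weight: 43 × 9.8 = 421.4 N down at 1.39 m → arm 0.18 m, τ = 421.4 × 0.18 = 75.85 N·m counterclockwise.
Net moment of existing loads = 114.3 N·m clockwise.
The sandbag weighs 25 × 9.8 = 245 N and must supply an equal counterclockwise moment, so its lever arm about the fulcrum is 114.3 / 245 = 0.467 m.
That puts it at 1.21 + 0.467 = 1.68 m from the right end.

x ≈ 1.68 m from the right end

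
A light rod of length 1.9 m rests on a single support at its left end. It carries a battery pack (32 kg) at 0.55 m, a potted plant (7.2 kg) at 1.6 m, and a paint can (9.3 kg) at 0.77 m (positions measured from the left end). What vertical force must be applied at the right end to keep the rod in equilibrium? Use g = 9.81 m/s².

Sum moments about the left end (the unknown pivot reaction has zero arm there).
Battery pack: 32 × 9.81 = 313.9 N down at 0.55 m → arm 0.55 m, τ = 313.9 × 0.55 = 172.6 N·m clockwise.
Potted plant: 7.2 × 9.81 = 70.63 N down at 1.6 m → arm 1.6 m, τ = 70.63 × 1.6 = 113 N·m clockwise.
Paint can: 9.3 × 9.81 = 91.23 N down at 0.77 m → arm 0.77 m, τ = 91.23 × 0.77 = 70.25 N·m clockwise.
Net moment of the loads = 355.9 N·m clockwise.
The upward force F acts at the right end, arm 1.9 m, giving F × 1.9 counterclockwise.
Στ = 0 ⇒ F × 1.9 = 355.9 ⇒ F = 355.9 / 1.9 = 187 N.

F ≈ 187 N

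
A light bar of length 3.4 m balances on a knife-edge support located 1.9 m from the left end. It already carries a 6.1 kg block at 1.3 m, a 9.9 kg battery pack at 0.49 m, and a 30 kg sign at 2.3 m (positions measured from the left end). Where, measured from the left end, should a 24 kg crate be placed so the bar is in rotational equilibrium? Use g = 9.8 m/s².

x ≈ 2.13 m from the left end

About the knife-edge support (at 1.9 m from the left end):
Block: 6.1 × 9.8 = 59.78 N down at 1.3 m → arm 0.6 m, τ = 59.78 × 0.6 = 35.87 N·m counterclockwise.
Battery pack: 9.9 × 9.8 = 97.02 N down at 0.49 m → arm 1.41 m, τ = 97.02 × 1.41 = 136.8 N·m counterclockwise.
Sign: 30 × 9.8 = 294 N down at 2.3 m → arm 0.4 m, τ = 294 × 0.4 = 117.6 N·m clockwise.
Net moment of existing loads = 55.07 N·m counterclockwise.
The crate weighs 24 × 9.8 = 235.2 N and must supply an equal clockwise moment, so its lever arm about the knife-edge support is 55.07 / 235.2 = 0.234 m.
That puts it at 1.9 + 0.234 = 2.13 m from the left end.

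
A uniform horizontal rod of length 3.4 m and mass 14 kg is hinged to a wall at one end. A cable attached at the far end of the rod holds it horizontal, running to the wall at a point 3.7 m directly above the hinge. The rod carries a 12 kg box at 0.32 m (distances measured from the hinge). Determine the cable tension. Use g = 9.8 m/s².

T ≈ 108 N

Sum moments about the hinge (the unknown hinge reaction has zero arm there).
Beam weight: 14 × 9.8 = 137.2 N down at 1.7 m → arm 1.7 m, τ = 137.2 × 1.7 = 233.2 N·m clockwise.
Box: 12 × 9.8 = 117.6 N down at 0.32 m → arm 0.32 m, τ = 117.6 × 0.32 = 37.63 N·m clockwise.
Total clockwise load moment = 270.8 N·m.
The cable tension T acts at 3.4 m; only its component perpendicular to the rod, T sinθ, produces torque. sinθ = h/√(h²+d²) = 3.7/√(3.7²+3.4²) = 0.7363.
Στ = 0 ⇒ T × 3.4 × 0.7363 = 270.8 ⇒ T = 270.8 / 2.503 = 108 N.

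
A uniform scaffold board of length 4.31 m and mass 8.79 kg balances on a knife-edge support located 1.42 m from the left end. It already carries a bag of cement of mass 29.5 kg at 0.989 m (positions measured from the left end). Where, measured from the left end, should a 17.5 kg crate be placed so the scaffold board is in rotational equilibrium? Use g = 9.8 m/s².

x ≈ 1.78 m from the left end

Taking torques about the knife-edge support (at 1.42 m from the left end):
Beam weight: 8.79 × 9.8 = 86.14 N down at 2.155 m → arm 0.735 m, τ = 86.14 × 0.735 = 63.31 N·m clockwise.
Bag of cement: 29.5 × 9.8 = 289.1 N down at 0.989 m → arm 0.431 m, τ = 289.1 × 0.431 = 124.6 N·m counterclockwise.
Net moment of existing loads = 61.29 N·m counterclockwise.
The crate weighs 17.5 × 9.8 = 171.5 N and must supply an equal clockwise moment, so its lever arm about the knife-edge support is 61.29 / 171.5 = 0.357 m.
That puts it at 1.42 + 0.357 = 1.78 m from the left end.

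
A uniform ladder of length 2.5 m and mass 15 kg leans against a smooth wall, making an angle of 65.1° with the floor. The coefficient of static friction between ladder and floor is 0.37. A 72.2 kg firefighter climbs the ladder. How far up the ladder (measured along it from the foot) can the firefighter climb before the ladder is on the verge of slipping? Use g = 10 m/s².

d ≈ 2.15 m

Sum moments about the foot of the ladder (the floor normal and friction both act there and drop out).
Ladder weight 15×10 = 150 N acts at 1.25 m along the ladder; its horizontal arm is 1.25·cos65.1° = 0.5263 m → τ = 78.94 N·m clockwise.
Firefighter weight 72.2×10 = 722 N at distance d → arm d·cos65.1° → τ = 722·d·0.421 clockwise.
Wall normal N at the top has arm L sinθ = 2.268 m counterclockwise, so Στ = 0 gives N·2.268 = 78.94 + 304·d.
ΣFy = 0 ⇒ N_floor = 872 N, so the maximum friction is μ_s·N_floor = 0.37×872 = 322.6 N. ΣFx = 0 ⇒ N_wall = f, so at the slipping point N = 322.6 N.
Substituting: 322.6×2.268 = 78.94 + 304·d ⇒ d = (731.7 − 78.94) / 304 = 2.15 m.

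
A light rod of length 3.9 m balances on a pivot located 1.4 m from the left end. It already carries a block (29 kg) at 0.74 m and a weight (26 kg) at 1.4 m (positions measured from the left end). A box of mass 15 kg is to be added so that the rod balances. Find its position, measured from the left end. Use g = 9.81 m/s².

Taking torques about the pivot (at 1.4 m from the left end):
Block: 29 × 9.81 = 284.5 N down at 0.74 m → arm 0.66 m, τ = 284.5 × 0.66 = 187.8 N·m counterclockwise.
Weight: acts at the pivot, moment arm 0 → no torque.
Net moment of existing loads = 187.8 N·m counterclockwise.
The box weighs 15 × 9.81 = 147.2 N and must supply an equal clockwise moment, so its lever arm about the pivot is 187.8 / 147.2 = 1.28 m.
That puts it at 1.4 + 1.28 = 2.68 m from the left end.

x ≈ 2.68 m from the left end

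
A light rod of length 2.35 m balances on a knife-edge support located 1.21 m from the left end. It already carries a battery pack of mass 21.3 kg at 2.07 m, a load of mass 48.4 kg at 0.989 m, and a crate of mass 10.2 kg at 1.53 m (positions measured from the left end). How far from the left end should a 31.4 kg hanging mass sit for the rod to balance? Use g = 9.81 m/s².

Choose the knife-edge support (at 1.21 m from the left end) as the axis so the support reaction has zero arm there.
Battery pack: 21.3 × 9.81 = 209 N down at 2.07 m → arm 0.86 m, τ = 209 × 0.86 = 179.7 N·m clockwise.
Load: 48.4 × 9.81 = 474.8 N down at 0.989 m → arm 0.221 m, τ = 474.8 × 0.221 = 104.9 N·m counterclockwise.
Crate: 10.2 × 9.81 = 100.1 N down at 1.53 m → arm 0.32 m, τ = 100.1 × 0.32 = 32.03 N·m clockwise.
Net moment of existing loads = 106.8 N·m clockwise.
The hanging mass weighs 31.4 × 9.81 = 308 N and must supply an equal counterclockwise moment, so its lever arm about the knife-edge support is 106.8 / 308 = 0.347 m.
That puts it at 1.21 − 0.347 = 0.863 m from the left end.

x ≈ 0.863 m from the left end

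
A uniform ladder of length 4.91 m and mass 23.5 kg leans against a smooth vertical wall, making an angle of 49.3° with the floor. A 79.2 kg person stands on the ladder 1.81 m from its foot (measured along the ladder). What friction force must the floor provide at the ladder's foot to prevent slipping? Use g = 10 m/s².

f ≈ 352 N

Taking torques about the foot of the ladder:
Ladder weight 23.5×10 = 235 N acts at 2.455 m along the ladder; its horizontal arm is 2.455·cos49.3° = 1.601 m → τ = 376.2 N·m clockwise.
Person: 79.2×10 = 792 N at 1.81 m → arm 1.18 m → τ = 934.6 N·m clockwise.
Wall normal N acts horizontally at the top; its moment arm is the height L sinθ = 4.91·sin49.3° = 3.722 m, counterclockwise.
For rotational equilibrium, N × 3.722 = 1311, so N = 352 N.
ΣFx = 0: friction at the foot balances the wall's push, so f = N_wall = 352 N.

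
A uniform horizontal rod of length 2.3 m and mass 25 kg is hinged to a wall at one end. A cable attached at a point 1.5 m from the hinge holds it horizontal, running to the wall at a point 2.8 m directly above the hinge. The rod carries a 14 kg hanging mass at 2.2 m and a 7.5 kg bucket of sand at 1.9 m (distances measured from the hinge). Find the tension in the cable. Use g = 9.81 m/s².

Sum moments about the hinge (the unknown hinge reaction has zero arm there).
Beam weight: 25 × 9.81 = 245.2 N down at 1.15 m → arm 1.15 m, τ = 245.2 × 1.15 = 282 N·m clockwise.
Hanging mass: 14 × 9.81 = 137.3 N down at 2.2 m → arm 2.2 m, τ = 137.3 × 2.2 = 302.1 N·m clockwise.
Bucket of sand: 7.5 × 9.81 = 73.58 N down at 1.9 m → arm 1.9 m, τ = 73.58 × 1.9 = 139.8 N·m clockwise.
Total clockwise load moment = 723.9 N·m.
The cable tension T acts at 1.5 m; only its component perpendicular to the rod, T sinθ, produces torque. sinθ = h/√(h²+d²) = 2.8/√(2.8²+1.5²) = 0.8815.
Balancing moments: T × 1.5 × 0.8815 = 723.9, giving T = 723.9 / 1.322 = 548 N.

T ≈ 548 N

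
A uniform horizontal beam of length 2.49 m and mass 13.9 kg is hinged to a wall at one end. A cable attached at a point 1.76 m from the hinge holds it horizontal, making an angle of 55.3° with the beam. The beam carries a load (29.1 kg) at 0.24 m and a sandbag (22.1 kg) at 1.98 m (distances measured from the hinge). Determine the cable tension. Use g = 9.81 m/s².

T ≈ 461 N

Choose the hinge as the axis so the unknown hinge reaction has zero arm there.
Beam weight: 13.9 × 9.81 = 136.4 N down at 1.245 m → arm 1.245 m, τ = 136.4 × 1.245 = 169.8 N·m clockwise.
Load: 29.1 × 9.81 = 285.5 N down at 0.24 m → arm 0.24 m, τ = 285.5 × 0.24 = 68.52 N·m clockwise.
Sandbag: 22.1 × 9.81 = 216.8 N down at 1.98 m → arm 1.98 m, τ = 216.8 × 1.98 = 429.3 N·m clockwise.
Total clockwise load moment = 667.6 N·m.
The cable tension T acts at 1.76 m; only its component perpendicular to the beam, T sinθ, produces torque. sin 55.3° = 0.8221.
Στ = 0 ⇒ T × 1.76 × 0.8221 = 667.6 ⇒ T = 667.6 / 1.447 = 461 N.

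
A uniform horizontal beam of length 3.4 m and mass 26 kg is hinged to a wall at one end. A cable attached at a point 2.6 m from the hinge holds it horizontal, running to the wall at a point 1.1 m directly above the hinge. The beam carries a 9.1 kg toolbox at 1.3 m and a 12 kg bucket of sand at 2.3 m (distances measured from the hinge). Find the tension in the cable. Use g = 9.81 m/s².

T ≈ 810 N

Take moments about the hinge.
Beam weight: 26 × 9.81 = 255.1 N down at 1.7 m → arm 1.7 m, τ = 255.1 × 1.7 = 433.7 N·m clockwise.
Toolbox: 9.1 × 9.81 = 89.27 N down at 1.3 m → arm 1.3 m, τ = 89.27 × 1.3 = 116.1 N·m clockwise.
Bucket of sand: 12 × 9.81 = 117.7 N down at 2.3 m → arm 2.3 m, τ = 117.7 × 2.3 = 270.7 N·m clockwise.
Total clockwise load moment = 820.5 N·m.
The cable tension T acts at 2.6 m; only its component perpendicular to the beam, T sinθ, produces torque. sinθ = h/√(h²+d²) = 1.1/√(1.1²+2.6²) = 0.3896.
Balancing moments: T × 2.6 × 0.3896 = 820.5, giving T = 820.5 / 1.013 = 810 N.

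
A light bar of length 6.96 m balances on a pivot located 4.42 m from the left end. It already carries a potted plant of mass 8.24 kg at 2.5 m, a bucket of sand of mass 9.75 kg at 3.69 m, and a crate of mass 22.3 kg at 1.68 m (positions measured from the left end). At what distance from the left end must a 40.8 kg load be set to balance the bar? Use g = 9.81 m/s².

x ≈ 6.48 m from the left end

Sum moments about the pivot (at 4.42 m from the left end) (the support reaction has zero arm there).
Potted plant: 8.24 × 9.81 = 80.83 N down at 2.5 m → arm 1.92 m, τ = 80.83 × 1.92 = 155.2 N·m counterclockwise.
Bucket of sand: 9.75 × 9.81 = 95.65 N down at 3.69 m → arm 0.73 m, τ = 95.65 × 0.73 = 69.82 N·m counterclockwise.
Crate: 22.3 × 9.81 = 218.8 N down at 1.68 m → arm 2.74 m, τ = 218.8 × 2.74 = 599.5 N·m counterclockwise.
Net moment of existing loads = 824.5 N·m counterclockwise.
The load weighs 40.8 × 9.81 = 400.2 N and must supply an equal clockwise moment, so its lever arm about the pivot is 824.5 / 400.2 = 2.06 m.
That puts it at 4.42 + 2.06 = 6.48 m from the left end.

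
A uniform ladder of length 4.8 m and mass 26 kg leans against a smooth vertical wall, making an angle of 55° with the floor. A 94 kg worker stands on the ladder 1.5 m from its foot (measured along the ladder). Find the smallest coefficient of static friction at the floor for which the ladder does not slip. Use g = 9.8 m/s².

μ_min ≈ 0.247

Sum moments about the foot of the ladder (the floor normal and friction both act there and drop out).
Ladder weight 26×9.8 = 254.8 N acts at 2.4 m along the ladder; its horizontal arm is 2.4·cos55° = 1.377 m → τ = 350.9 N·m clockwise.
Worker: 94×9.8 = 921.2 N at 1.5 m → arm 0.8604 m → τ = 792.6 N·m clockwise.
Wall normal N acts horizontally at the top; its moment arm is the height L sinθ = 4.8·sin55° = 3.932 m, counterclockwise.
Balancing moments: N × 3.932 = 1144, giving N = 290.9 N.
ΣFx = 0 ⇒ f = N_wall = 290.9 N. ΣFy = 0 ⇒ N_floor = 1176 N.
μ_min = f / N_floor = 290.9 / 1176 = 0.247.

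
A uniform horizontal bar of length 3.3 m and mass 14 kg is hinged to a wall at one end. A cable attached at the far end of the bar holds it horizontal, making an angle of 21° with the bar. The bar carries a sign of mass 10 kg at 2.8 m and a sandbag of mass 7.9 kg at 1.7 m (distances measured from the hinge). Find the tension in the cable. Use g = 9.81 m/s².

About the hinge:
Beam weight: 14 × 9.81 = 137.3 N down at 1.65 m → arm 1.65 m, τ = 137.3 × 1.65 = 226.5 N·m clockwise.
Sign: 10 × 9.81 = 98.1 N down at 2.8 m → arm 2.8 m, τ = 98.1 × 2.8 = 274.7 N·m clockwise.
Sandbag: 7.9 × 9.81 = 77.5 N down at 1.7 m → arm 1.7 m, τ = 77.5 × 1.7 = 131.8 N·m clockwise.
Total clockwise load moment = 633 N·m.
The cable tension T acts at 3.3 m; only its component perpendicular to the bar, T sinθ, produces torque. sin 21° = 0.3584.
Setting net torque to zero: T × 3.3 × 0.3584 = 633 → T = 633 / 1.183 = 535 N.

T ≈ 535 N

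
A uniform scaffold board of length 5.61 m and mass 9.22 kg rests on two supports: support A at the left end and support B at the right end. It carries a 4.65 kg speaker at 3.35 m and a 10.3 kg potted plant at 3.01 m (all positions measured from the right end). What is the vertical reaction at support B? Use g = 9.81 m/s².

R_B ≈ 110 N

Taking torques about support A:
Beam weight: 9.22 × 9.81 = 90.45 N down at 2.805 m → arm 2.805 m, τ = 90.45 × 2.805 = 253.7 N·m clockwise.
Speaker: 4.65 × 9.81 = 45.62 N down at 3.35 m → arm 2.26 m, τ = 45.62 × 2.26 = 103.1 N·m clockwise.
Potted plant: 10.3 × 9.81 = 101 N down at 3.01 m → arm 2.6 m, τ = 101 × 2.6 = 262.6 N·m clockwise.
Net load moment about support A = 619.4 N·m clockwise.
Reaction R at support B is upward at 0 m, arm 5.61 m → moment R × 5.61 counterclockwise.
Setting net torque to zero: R × 5.61 = 619.4 → R = 110 N.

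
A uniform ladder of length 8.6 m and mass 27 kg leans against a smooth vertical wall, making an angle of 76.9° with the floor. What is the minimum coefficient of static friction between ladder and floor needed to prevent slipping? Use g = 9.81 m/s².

Choose the foot of the ladder as the axis so the floor normal and friction both act there and drop out.
Ladder weight 27×9.81 = 264.9 N acts at 4.3 m along the ladder; its horizontal arm is 4.3·cos76.9° = 0.9746 m → τ = 258.2 N·m clockwise.
Wall normal N acts horizontally at the top; its moment arm is the height L sinθ = 8.6·sin76.9° = 8.376 m, counterclockwise.
Στ = 0 ⇒ N × 8.376 = 258.2 ⇒ N = 30.83 N.
ΣFx = 0 ⇒ f = N_wall = 30.83 N. ΣFy = 0 ⇒ N_floor = 264.9 N.
μ_min = f / N_floor = 30.83 / 264.9 = 0.116.

μ_min ≈ 0.116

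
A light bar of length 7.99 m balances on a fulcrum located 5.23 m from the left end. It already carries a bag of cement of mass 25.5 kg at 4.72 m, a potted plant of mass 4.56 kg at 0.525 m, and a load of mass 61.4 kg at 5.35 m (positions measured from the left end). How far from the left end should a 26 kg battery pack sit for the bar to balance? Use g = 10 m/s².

x ≈ 6.27 m from the left end

Take moments about the fulcrum (at 5.23 m from the left end).
Bag of cement: 25.5 × 10 = 255 N down at 4.72 m → arm 0.51 m, τ = 255 × 0.51 = 130.1 N·m counterclockwise.
Potted plant: 4.56 × 10 = 45.6 N down at 0.525 m → arm 4.705 m, τ = 45.6 × 4.705 = 214.5 N·m counterclockwise.
Load: 61.4 × 10 = 614 N down at 5.35 m → arm 0.12 m, τ = 614 × 0.12 = 73.68 N·m clockwise.
Net moment of existing loads = 270.9 N·m counterclockwise.
The battery pack weighs 26 × 10 = 260 N and must supply an equal clockwise moment, so its lever arm about the fulcrum is 270.9 / 260 = 1.04 m.
That puts it at 5.23 + 1.04 = 6.27 m from the left end.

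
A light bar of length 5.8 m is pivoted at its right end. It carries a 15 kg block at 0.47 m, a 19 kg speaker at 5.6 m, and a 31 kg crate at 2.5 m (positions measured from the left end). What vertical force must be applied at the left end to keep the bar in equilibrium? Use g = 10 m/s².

F ≈ 321 N

Taking torques about the right end:
Block: 15 × 10 = 150 N down at 0.47 m → arm 5.33 m, τ = 150 × 5.33 = 799.5 N·m counterclockwise.
Speaker: 19 × 10 = 190 N down at 5.6 m → arm 0.2 m, τ = 190 × 0.2 = 38 N·m counterclockwise.
Crate: 31 × 10 = 310 N down at 2.5 m → arm 3.3 m, τ = 310 × 3.3 = 1023 N·m counterclockwise.
Net moment of the loads = 1860 N·m counterclockwise.
The upward force F acts at the left end, arm 5.8 m, giving F × 5.8 clockwise.
For rotational equilibrium, F × 5.8 = 1860, so F = 1860 / 5.8 = 321 N.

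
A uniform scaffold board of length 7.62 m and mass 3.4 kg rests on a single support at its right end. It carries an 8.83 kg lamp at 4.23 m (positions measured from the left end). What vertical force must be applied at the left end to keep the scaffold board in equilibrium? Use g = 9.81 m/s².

F ≈ 55.2 N

About the right end:
Beam weight: 3.4 × 9.81 = 33.35 N down at 3.81 m → arm 3.81 m, τ = 33.35 × 3.81 = 127.1 N·m counterclockwise.
Lamp: 8.83 × 9.81 = 86.62 N down at 4.23 m → arm 3.39 m, τ = 86.62 × 3.39 = 293.6 N·m counterclockwise.
Net moment of the loads = 420.7 N·m counterclockwise.
The upward force F acts at the left end, arm 7.62 m, giving F × 7.62 clockwise.
Balancing moments: F × 7.62 = 420.7, giving F = 420.7 / 7.62 = 55.2 N.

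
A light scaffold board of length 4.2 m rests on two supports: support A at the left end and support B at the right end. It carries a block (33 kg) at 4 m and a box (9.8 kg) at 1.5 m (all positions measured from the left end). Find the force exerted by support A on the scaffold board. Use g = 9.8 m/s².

About support B:
Block: 33 × 9.8 = 323.4 N down at 4 m → arm 0.2 m, τ = 323.4 × 0.2 = 64.68 N·m counterclockwise.
Box: 9.8 × 9.8 = 96.04 N down at 1.5 m → arm 2.7 m, τ = 96.04 × 2.7 = 259.3 N·m counterclockwise.
Net load moment about support B = 324 N·m counterclockwise.
Reaction R at support A is upward at 0 m, arm 4.2 m → moment R × 4.2 clockwise.
Balancing moments: R × 4.2 = 324, giving R = 77.1 N.

R_A ≈ 77.1 N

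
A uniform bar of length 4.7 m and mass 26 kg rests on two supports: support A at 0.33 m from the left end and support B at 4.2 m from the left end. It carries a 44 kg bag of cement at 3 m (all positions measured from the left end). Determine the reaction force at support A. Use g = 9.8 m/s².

Take moments about support B.
Beam weight: 26 × 9.8 = 254.8 N down at 2.35 m → arm 1.85 m, τ = 254.8 × 1.85 = 471.4 N·m counterclockwise.
Bag of cement: 44 × 9.8 = 431.2 N down at 3 m → arm 1.2 m, τ = 431.2 × 1.2 = 517.4 N·m counterclockwise.
Net load moment about support B = 988.8 N·m counterclockwise.
Reaction R at support A is upward at 0.33 m, arm 3.87 m → moment R × 3.87 clockwise.
For rotational equilibrium, R × 3.87 = 988.8, so R = 256 N.

R_A ≈ 256 N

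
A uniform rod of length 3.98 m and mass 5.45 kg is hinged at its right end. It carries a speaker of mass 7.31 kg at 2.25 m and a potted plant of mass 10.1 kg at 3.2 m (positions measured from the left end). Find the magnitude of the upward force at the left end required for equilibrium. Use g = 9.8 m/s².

F ≈ 77.2 N

Choose the right end as the axis so the unknown pivot reaction has zero arm there.
Beam weight: 5.45 × 9.8 = 53.41 N down at 1.99 m → arm 1.99 m, τ = 53.41 × 1.99 = 106.3 N·m counterclockwise.
Speaker: 7.31 × 9.8 = 71.64 N down at 2.25 m → arm 1.73 m, τ = 71.64 × 1.73 = 123.9 N·m counterclockwise.
Potted plant: 10.1 × 9.8 = 98.98 N down at 3.2 m → arm 0.78 m, τ = 98.98 × 0.78 = 77.2 N·m counterclockwise.
Net moment of the loads = 307.4 N·m counterclockwise.
The upward force F acts at the left end, arm 3.98 m, giving F × 3.98 clockwise.
Στ = 0 ⇒ F × 3.98 = 307.4 ⇒ F = 307.4 / 3.98 = 77.2 N.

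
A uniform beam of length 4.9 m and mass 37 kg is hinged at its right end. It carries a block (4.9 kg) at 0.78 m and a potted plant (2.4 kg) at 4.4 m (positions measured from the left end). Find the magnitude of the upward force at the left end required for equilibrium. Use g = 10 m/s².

F ≈ 229 N

About the right end:
Beam weight: 37 × 10 = 370 N down at 2.45 m → arm 2.45 m, τ = 370 × 2.45 = 906.5 N·m counterclockwise.
Block: 4.9 × 10 = 49 N down at 0.78 m → arm 4.12 m, τ = 49 × 4.12 = 201.9 N·m counterclockwise.
Potted plant: 2.4 × 10 = 24 N down at 4.4 m → arm 0.5 m, τ = 24 × 0.5 = 12 N·m counterclockwise.
Net moment of the loads = 1120 N·m counterclockwise.
The upward force F acts at the left end, arm 4.9 m, giving F × 4.9 clockwise.
Στ = 0 ⇒ F × 4.9 = 1120 ⇒ F = 1120 / 4.9 = 229 N.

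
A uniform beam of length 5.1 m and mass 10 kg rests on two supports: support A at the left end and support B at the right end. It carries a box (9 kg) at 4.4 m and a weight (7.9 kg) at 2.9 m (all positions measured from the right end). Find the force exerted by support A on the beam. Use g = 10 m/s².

R_A ≈ 173 N

Sum moments about support B (its reaction then has zero moment arm).
Beam weight: 10 × 10 = 100 N down at 2.55 m → arm 2.55 m, τ = 100 × 2.55 = 255 N·m counterclockwise.
Box: 9 × 10 = 90 N down at 4.4 m → arm 4.4 m, τ = 90 × 4.4 = 396 N·m counterclockwise.
Weight: 7.9 × 10 = 79 N down at 2.9 m → arm 2.9 m, τ = 79 × 2.9 = 229.1 N·m counterclockwise.
Net load moment about support B = 880.1 N·m counterclockwise.
Reaction R at support A is upward at 5.1 m, arm 5.1 m → moment R × 5.1 clockwise.
Στ = 0 ⇒ R × 5.1 = 880.1 ⇒ R = 173 N.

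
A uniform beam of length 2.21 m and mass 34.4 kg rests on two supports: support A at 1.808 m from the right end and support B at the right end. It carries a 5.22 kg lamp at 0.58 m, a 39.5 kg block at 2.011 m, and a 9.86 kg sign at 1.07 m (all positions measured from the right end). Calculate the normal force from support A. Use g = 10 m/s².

R_A ≈ 725 N

Choose support B as the axis so its reaction then has zero moment arm.
Beam weight: 34.4 × 10 = 344 N down at 1.105 m → arm 1.105 m, τ = 344 × 1.105 = 380.1 N·m counterclockwise.
Lamp: 5.22 × 10 = 52.2 N down at 0.58 m → arm 0.58 m, τ = 52.2 × 0.58 = 30.28 N·m counterclockwise.
Block: 39.5 × 10 = 395 N down at 2.011 m → arm 2.011 m, τ = 395 × 2.011 = 794.3 N·m counterclockwise.
Sign: 9.86 × 10 = 98.6 N down at 1.07 m → arm 1.07 m, τ = 98.6 × 1.07 = 105.5 N·m counterclockwise.
Net load moment about support B = 1310 N·m counterclockwise.
Reaction R at support A is upward at 1.808 m, arm 1.808 m → moment R × 1.808 clockwise.
Στ = 0 ⇒ R × 1.808 = 1310 ⇒ R = 725 N.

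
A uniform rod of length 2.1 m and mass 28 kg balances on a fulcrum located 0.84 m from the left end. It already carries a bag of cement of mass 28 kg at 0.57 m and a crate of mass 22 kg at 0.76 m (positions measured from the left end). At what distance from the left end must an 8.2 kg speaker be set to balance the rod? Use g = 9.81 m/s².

Taking torques about the fulcrum (at 0.84 m from the left end):
Beam weight: 28 × 9.81 = 274.7 N down at 1.05 m → arm 0.21 m, τ = 274.7 × 0.21 = 57.69 N·m clockwise.
Bag of cement: 28 × 9.81 = 274.7 N down at 0.57 m → arm 0.27 m, τ = 274.7 × 0.27 = 74.17 N·m counterclockwise.
Crate: 22 × 9.81 = 215.8 N down at 0.76 m → arm 0.08 m, τ = 215.8 × 0.08 = 17.26 N·m counterclockwise.
Net moment of existing loads = 33.74 N·m counterclockwise.
The speaker weighs 8.2 × 9.81 = 80.44 N and must supply an equal clockwise moment, so its lever arm about the fulcrum is 33.74 / 80.44 = 0.419 m.
That puts it at 0.84 + 0.419 = 1.26 m from the left end.

x ≈ 1.26 m from the left end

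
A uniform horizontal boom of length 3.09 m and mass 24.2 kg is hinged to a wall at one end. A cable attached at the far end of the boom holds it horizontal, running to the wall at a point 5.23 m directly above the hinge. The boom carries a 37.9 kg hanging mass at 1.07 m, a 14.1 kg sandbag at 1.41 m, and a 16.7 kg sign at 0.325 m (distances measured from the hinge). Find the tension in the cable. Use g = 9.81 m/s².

Taking torques about the hinge:
Beam weight: 24.2 × 9.81 = 237.4 N down at 1.545 m → arm 1.545 m, τ = 237.4 × 1.545 = 366.8 N·m clockwise.
Hanging mass: 37.9 × 9.81 = 371.8 N down at 1.07 m → arm 1.07 m, τ = 371.8 × 1.07 = 397.8 N·m clockwise.
Sandbag: 14.1 × 9.81 = 138.3 N down at 1.41 m → arm 1.41 m, τ = 138.3 × 1.41 = 195 N·m clockwise.
Sign: 16.7 × 9.81 = 163.8 N down at 0.325 m → arm 0.325 m, τ = 163.8 × 0.325 = 53.24 N·m clockwise.
Total clockwise load moment = 1013 N·m.
The cable tension T acts at 3.09 m; only its component perpendicular to the boom, T sinθ, produces torque. sinθ = h/√(h²+d²) = 5.23/√(5.23²+3.09²) = 0.861.
Setting net torque to zero: T × 3.09 × 0.861 = 1013 → T = 1013 / 2.66 = 381 N.

T ≈ 381 N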